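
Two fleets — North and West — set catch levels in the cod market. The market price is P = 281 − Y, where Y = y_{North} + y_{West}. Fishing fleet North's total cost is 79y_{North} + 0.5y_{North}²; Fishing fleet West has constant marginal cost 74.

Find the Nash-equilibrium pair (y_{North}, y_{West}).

39.4, 83.8

Fishing fleet North's profit: π = y_{North}(281 − (y_{North} + y_{West})) − 79y_{North} − 0.5y_{North}².
∂π/∂y_{North} = 202 − 3y_{North} − y_{West} = 0, so y_{North} = 202/3 − (1/3)y_{West}.
For West: ∂π/∂y_{West} = 207 − 2y_{West} − y_{North} = 0 ⇒ y_{West} = 103.5 − 0.5y_{North}.
Plugging y_{West} into North's best response: y_{North} = 202/3 − (1/3)(103.5 − 0.5y_{North}) ⇒ (5/6)y_{North} = 197/6, so y_{North} = 39.4.
Then y_{West} = 103.5 − 0.5·39.4 = 83.8.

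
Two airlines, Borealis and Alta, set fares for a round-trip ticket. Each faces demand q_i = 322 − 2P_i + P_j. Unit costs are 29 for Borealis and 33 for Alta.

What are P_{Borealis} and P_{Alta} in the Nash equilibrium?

127.2, 128.8

Borealis's profit: π = (P_{Borealis} − 29)(322 − 2P_{Borealis} + P_{Alta}).
∂π/∂P_{Borealis} = 380 − 4P_{Borealis} + P_{Alta} = 0 ⇒ P_{Borealis} = 95 + 0.25P_{Alta}.
Similarly P_{Alta} = 97 + 0.25P_{Borealis}.
Solving the two reaction functions simultaneously: (1 − (0.25)(0.25))P_{Borealis} = 95 + 0.25·97, so 0.9375P_{Borealis} = 119.25 and P_{Borealis} = 127.2.
Then P_{Alta} = 97 + 0.25·127.2 = 128.8.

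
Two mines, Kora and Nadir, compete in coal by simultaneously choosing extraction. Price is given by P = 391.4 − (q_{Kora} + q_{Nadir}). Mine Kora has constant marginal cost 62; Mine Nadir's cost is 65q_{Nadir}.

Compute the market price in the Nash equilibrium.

Mine Kora's profit: π = q_{Kora}(391.4 − (q_{Kora} + q_{Nadir})) − 62q_{Kora}.
∂π/∂q_{Kora} = 329.4 − 2q_{Kora} − q_{Nadir} = 0, so q_{Kora} = 164.7 − 0.5q_{Nadir}.
By the same steps for Nadir: q_{Nadir} = 163.2 − 0.5q_{Kora}.
Solving the two reaction functions simultaneously: (1 − (−0.5)(−0.5))q_{Kora} = 164.7 − 0.5·163.2, so 0.75q_{Kora} = 83.1 and q_{Kora} = 110.8.
Then q_{Nadir} = 163.2 − 0.5·110.8 = 107.8.
Equilibrium price: P = 391.4 − 218.6 = 172.8.

172.8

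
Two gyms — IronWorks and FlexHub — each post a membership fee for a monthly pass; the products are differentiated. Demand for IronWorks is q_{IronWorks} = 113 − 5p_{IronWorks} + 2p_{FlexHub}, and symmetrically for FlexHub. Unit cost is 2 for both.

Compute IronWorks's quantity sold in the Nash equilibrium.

IronWorks's profit: π = (p_{IronWorks} − 2)(113 − 5p_{IronWorks} + 2p_{FlexHub}).
∂π/∂p_{IronWorks} = 123 − 10p_{IronWorks} + 2p_{FlexHub} = 0 ⇒ p_{IronWorks} = 12.3 + 0.2p_{FlexHub}.
The game is symmetric, so in equilibrium p_{FlexHub} = p_{IronWorks}: the reaction function gives 0.8p_{IronWorks} = 12.3, hence p_{IronWorks} = 15.375.
q_{IronWorks} = 113 − 5·15.375 + 2·15.375 = 66.875.

66.875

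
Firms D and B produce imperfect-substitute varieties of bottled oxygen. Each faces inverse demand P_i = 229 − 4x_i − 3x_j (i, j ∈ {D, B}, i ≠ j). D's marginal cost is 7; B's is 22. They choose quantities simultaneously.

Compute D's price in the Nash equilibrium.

Firm D's profit: π = x_D(229 − 4x_D − 3x_B) − 7x_D.
∂π/∂x_D = 222 − 8x_D − 3x_B = 0 ⇒ x_D = 27.75 − 0.375x_B.
Similarly x_B = 25.875 − 0.375x_D.
Substituting the second reaction function into the first: x_D = 27.75 − 0.375(25.875 − 0.375x_D), which gives (55/64)x_D = 1155/64 ⇒ x_D = 21.
Then x_B = 25.875 − 0.375·21 = 18.
P_D = 229 − 4·21 − 3·18 = 91.

91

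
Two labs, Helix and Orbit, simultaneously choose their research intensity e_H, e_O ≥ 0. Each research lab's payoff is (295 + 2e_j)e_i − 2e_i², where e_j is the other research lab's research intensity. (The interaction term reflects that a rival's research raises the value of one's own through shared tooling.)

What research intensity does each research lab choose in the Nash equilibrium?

147.5

Helix's payoff is (295 + 2e_O)e_H − 2e_H².
∂π/∂e_H = 295 + 2e_O − 4e_H = 0, so e_H = 73.75 + 0.5e_O.
By symmetry e_O = e_H; substituting into the reaction function, 0.5e_H = 73.75 and e_H = 147.5.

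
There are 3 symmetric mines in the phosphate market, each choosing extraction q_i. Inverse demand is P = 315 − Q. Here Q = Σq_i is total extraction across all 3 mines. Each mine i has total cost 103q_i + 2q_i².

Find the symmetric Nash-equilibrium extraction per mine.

A representative mine's profit is π_i = q_i(315 − Q) − 103q_i − 2q_i², with Q = q_i + Σ_{j≠i} q_j.
First-order condition: 212 − 6q_i − Σ_{j≠i} q_j = 0.
With identical mines, set every q_j = q: then 212 − 6q − 2q = 0, i.e. q = 212/8 = 26.5.

26.5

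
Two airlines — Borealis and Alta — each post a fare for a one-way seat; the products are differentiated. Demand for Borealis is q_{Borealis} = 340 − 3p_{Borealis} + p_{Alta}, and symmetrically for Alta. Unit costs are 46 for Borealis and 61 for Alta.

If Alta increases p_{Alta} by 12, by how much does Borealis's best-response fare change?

Borealis's profit: π = (p_{Borealis} − 46)(340 − 3p_{Borealis} + p_{Alta}).
∂π/∂p_{Borealis} = 478 − 6p_{Borealis} + p_{Alta} = 0 ⇒ p_{Borealis} = 239/3 + (1/6)p_{Alta}.
The reaction-function slope is 1/6, so a 12-unit rise in p_{Alta} moves p_{Borealis} by 1/6 × 12 = 2. Borealis's best response rises — the actions are strategic complements.

2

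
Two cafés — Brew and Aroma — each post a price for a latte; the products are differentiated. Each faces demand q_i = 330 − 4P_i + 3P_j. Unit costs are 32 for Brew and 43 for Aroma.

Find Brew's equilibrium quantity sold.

Brew's profit: π = (P_{Brew} − 32)(330 − 4P_{Brew} + 3P_{Aroma}).
∂π/∂P_{Brew} = 458 − 8P_{Brew} + 3P_{Aroma} = 0 ⇒ P_{Brew} = 57.25 + 0.375P_{Aroma}.
Similarly P_{Aroma} = 62.75 + 0.375P_{Brew}.
Solving the two reaction functions simultaneously: (1 − (0.375)(0.375))P_{Brew} = 57.25 + 0.375·62.75, so (55/64)P_{Brew} = 2585/32 and P_{Brew} = 94.
Then P_{Aroma} = 62.75 + 0.375·94 = 98.
q_{Brew} = 330 − 4·94 + 3·98 = 248.

248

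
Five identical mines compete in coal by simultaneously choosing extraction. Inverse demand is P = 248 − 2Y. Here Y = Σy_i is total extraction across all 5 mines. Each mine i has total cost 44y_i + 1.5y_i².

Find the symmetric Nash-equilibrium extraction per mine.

13.6

A representative mine's profit is π_i = y_i(248 − 2Y) − 44y_i − 1.5y_i², with Y = y_i + Σ_{j≠i} y_j.
First-order condition: 204 − 7y_i − 2Σ_{j≠i} y_j = 0.
In a symmetric equilibrium every mine chooses the same y, so Σ_{j≠i} y_j = 4y. The condition becomes 204 − 15y = 0, giving y = 204/15 = 13.6.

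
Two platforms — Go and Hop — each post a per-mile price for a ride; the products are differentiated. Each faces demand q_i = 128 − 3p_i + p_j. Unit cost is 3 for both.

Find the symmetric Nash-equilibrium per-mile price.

27.4

Go's profit: π = (p_{Go} − 3)(128 − 3p_{Go} + p_{Hop}).
∂π/∂p_{Go} = 137 − 6p_{Go} + p_{Hop} = 0 ⇒ p_{Go} = 137/6 + (1/6)p_{Hop}.
Setting p_{Go} = p_{Hop} in the reaction function: p_{Go} = 137/6 + (1/6)p_{Go}, so p_{Go} = (137/6) / (5/6) = 27.4.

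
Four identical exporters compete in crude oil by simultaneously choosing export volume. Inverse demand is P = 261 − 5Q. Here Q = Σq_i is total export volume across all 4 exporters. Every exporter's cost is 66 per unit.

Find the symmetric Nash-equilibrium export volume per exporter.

7.8

A representative exporter's profit is π_i = q_i(261 − 5Q) − 66q_i, with Q = q_i + Σ_{j≠i} q_j.
First-order condition: 195 − 10q_i − 5Σ_{j≠i} q_j = 0.
With identical exporters, set every q_j = q: then 195 − 10q − 15q = 0, i.e. q = 195/25 = 7.8.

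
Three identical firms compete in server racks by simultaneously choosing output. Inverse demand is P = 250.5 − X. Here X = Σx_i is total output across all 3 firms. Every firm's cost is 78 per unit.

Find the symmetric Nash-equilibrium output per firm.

A representative firm's profit is π_i = x_i(250.5 − X) − 78x_i, with X = x_i + Σ_{j≠i} x_j.
First-order condition: 172.5 − 2x_i − Σ_{j≠i} x_j = 0.
With identical firms, set every x_j = x: then 172.5 − 2x − 2x = 0, i.e. x = 172.5/4 = 43.125.

43.125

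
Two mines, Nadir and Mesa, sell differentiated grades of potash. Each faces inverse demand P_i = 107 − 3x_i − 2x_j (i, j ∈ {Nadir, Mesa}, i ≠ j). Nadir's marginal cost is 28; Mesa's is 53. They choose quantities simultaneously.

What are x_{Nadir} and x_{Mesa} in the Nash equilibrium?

Mine Nadir's profit: π = x_{Nadir}(107 − 3x_{Nadir} − 2x_{Mesa}) − 28x_{Nadir}.
∂π/∂x_{Nadir} = 79 − 6x_{Nadir} − 2x_{Mesa} = 0 ⇒ x_{Nadir} = 79/6 − (1/3)x_{Mesa}.
Similarly x_{Mesa} = 9 − (1/3)x_{Nadir}.
Substituting the second reaction function into the first: x_{Nadir} = 79/6 − (1/3)(9 − (1/3)x_{Nadir}), which gives (8/9)x_{Nadir} = 61/6 ⇒ x_{Nadir} = 11.4375.
Then x_{Mesa} = 9 − (1/3)·11.4375 = 5.1875.

11.4375, 5.1875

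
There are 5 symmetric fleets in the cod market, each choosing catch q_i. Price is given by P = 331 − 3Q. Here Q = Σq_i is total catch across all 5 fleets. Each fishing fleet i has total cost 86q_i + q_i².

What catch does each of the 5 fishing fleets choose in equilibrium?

12.25

A representative fishing fleet's profit is π_i = q_i(331 − 3Q) − 86q_i − q_i², with Q = q_i + Σ_{j≠i} q_j.
First-order condition: 245 − 8q_i − 3Σ_{j≠i} q_j = 0.
In a symmetric equilibrium every fishing fleet chooses the same q, so Σ_{j≠i} q_j = 4q. The condition becomes 245 − 20q = 0, giving q = 245/20 = 12.25.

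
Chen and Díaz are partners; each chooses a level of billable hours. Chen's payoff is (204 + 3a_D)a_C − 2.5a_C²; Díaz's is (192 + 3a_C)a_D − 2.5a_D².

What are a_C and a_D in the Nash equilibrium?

99.75, 98.25

Expanding Chen's payoff: 204a_C + 3a_Da_C − 2.5a_C².
∂π/∂a_C = 204 + 3a_D − 5a_C = 0, so a_C = 40.8 + 0.6a_D.
Likewise for Díaz: a_D = 38.4 + 0.6a_C.
Substituting the second reaction function into the first: a_C = 40.8 + 0.6(38.4 + 0.6a_C), which gives 0.64a_C = 63.84 ⇒ a_C = 99.75.
Then a_D = 38.4 + 0.6·99.75 = 98.25.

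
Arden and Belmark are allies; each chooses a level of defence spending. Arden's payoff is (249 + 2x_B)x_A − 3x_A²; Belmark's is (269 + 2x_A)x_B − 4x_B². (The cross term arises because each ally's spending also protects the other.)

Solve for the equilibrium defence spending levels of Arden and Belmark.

57.5, 48

Expanding Arden's payoff: 249x_A + 2x_Bx_A − 3x_A².
∂π/∂x_A = 249 + 2x_B − 6x_A = 0, so x_A = 41.5 + (1/3)x_B.
Likewise for Belmark: x_B = 33.625 + 0.25x_A.
Solving the two reaction functions simultaneously: (1 − (1/3)(0.25))x_A = 41.5 + (1/3)·33.625, so (11/12)x_A = 1265/24 and x_A = 57.5.
Then x_B = 33.625 + 0.25·57.5 = 48.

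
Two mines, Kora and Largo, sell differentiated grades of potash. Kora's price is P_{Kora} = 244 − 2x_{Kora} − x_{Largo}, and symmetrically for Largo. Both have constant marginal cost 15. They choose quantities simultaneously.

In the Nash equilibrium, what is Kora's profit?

Mine Kora's profit: π = x_{Kora}(244 − 2x_{Kora} − x_{Largo}) − 15x_{Kora}.
∂π/∂x_{Kora} = 229 − 4x_{Kora} − x_{Largo} = 0 ⇒ x_{Kora} = 57.25 − 0.25x_{Largo}.
The game is symmetric, so in equilibrium x_{Largo} = x_{Kora}: the reaction function gives 1.25x_{Kora} = 57.25, hence x_{Kora} = 45.8.
P_{Kora} = 244 − 2·45.8 − 45.8 = 106.6.
Profit = (106.6 − 15)·45.8 = 4195.28.

4195.28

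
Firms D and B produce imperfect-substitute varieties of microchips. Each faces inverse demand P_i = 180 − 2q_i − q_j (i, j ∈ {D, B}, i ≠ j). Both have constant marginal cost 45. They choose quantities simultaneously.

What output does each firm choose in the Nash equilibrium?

Firm D's profit: π = q_D(180 − 2q_D − q_B) − 45q_D.
∂π/∂q_D = 135 − 4q_D − q_B = 0 ⇒ q_D = 33.75 − 0.25q_B.
By symmetry q_B = q_D; substituting into the reaction function, 1.25q_D = 33.75 and q_D = 27.

27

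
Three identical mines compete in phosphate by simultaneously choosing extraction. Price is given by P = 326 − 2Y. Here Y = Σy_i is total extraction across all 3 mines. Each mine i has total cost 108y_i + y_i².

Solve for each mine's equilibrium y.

A representative mine's profit is π_i = y_i(326 − 2Y) − 108y_i − y_i², with Y = y_i + Σ_{j≠i} y_j.
First-order condition: 218 − 6y_i − 2Σ_{j≠i} y_j = 0.
In a symmetric equilibrium every mine chooses the same y, so Σ_{j≠i} y_j = 2y. The condition becomes 218 − 10y = 0, giving y = 218/10 = 21.8.

21.8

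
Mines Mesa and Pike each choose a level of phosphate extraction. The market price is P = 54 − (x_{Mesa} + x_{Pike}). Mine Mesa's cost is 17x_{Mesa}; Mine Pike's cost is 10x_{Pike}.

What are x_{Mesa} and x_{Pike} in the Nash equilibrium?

10, 17

Mine Mesa's profit: π = x_{Mesa}(54 − (x_{Mesa} + x_{Pike})) − 17x_{Mesa}.
∂π/∂x_{Mesa} = 37 − 2x_{Mesa} − x_{Pike} = 0, so x_{Mesa} = 18.5 − 0.5x_{Pike}.
By the same steps for Pike: x_{Pike} = 22 − 0.5x_{Mesa}.
Plugging x_{Pike} into Mesa's best response: x_{Mesa} = 18.5 − 0.5(22 − 0.5x_{Mesa}) ⇒ 0.75x_{Mesa} = 7.5, so x_{Mesa} = 10.
Then x_{Pike} = 22 − 0.5·10 = 17.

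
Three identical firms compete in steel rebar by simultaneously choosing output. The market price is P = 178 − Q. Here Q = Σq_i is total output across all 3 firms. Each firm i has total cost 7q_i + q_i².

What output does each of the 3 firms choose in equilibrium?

28.5

A representative firm's profit is π_i = q_i(178 − Q) − 7q_i − q_i², with Q = q_i + Σ_{j≠i} q_j.
First-order condition: 171 − 4q_i − Σ_{j≠i} q_j = 0.
Imposing symmetry (q_j = q for all j) turns Σ_{j≠i} q_j into 2q, so 171 = 6q and q = 28.5.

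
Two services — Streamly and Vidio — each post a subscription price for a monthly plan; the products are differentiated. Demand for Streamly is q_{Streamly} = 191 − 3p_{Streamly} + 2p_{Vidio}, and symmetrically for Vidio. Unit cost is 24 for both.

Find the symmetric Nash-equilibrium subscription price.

Streamly's profit: π = (p_{Streamly} − 24)(191 − 3p_{Streamly} + 2p_{Vidio}).
∂π/∂p_{Streamly} = 263 − 6p_{Streamly} + 2p_{Vidio} = 0 ⇒ p_{Streamly} = 263/6 + (1/3)p_{Vidio}.
The game is symmetric, so in equilibrium p_{Vidio} = p_{Streamly}: the reaction function gives (2/3)p_{Streamly} = 263/6, hence p_{Streamly} = 65.75.

65.75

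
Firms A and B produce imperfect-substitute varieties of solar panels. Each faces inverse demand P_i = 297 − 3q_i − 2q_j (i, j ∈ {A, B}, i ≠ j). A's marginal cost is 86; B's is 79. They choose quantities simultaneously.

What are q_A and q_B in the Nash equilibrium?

25.9375, 27.6875

Firm A's profit: π = q_A(297 − 3q_A − 2q_B) − 86q_A.
∂π/∂q_A = 211 − 6q_A − 2q_B = 0 ⇒ q_A = 211/6 − (1/3)q_B.
Similarly q_B = 109/3 − (1/3)q_A.
Plugging q_B into A's best response: q_A = 211/6 − (1/3)(109/3 − (1/3)q_A) ⇒ (8/9)q_A = 415/18, so q_A = 25.9375.
Then q_B = 109/3 − (1/3)·25.9375 = 27.6875.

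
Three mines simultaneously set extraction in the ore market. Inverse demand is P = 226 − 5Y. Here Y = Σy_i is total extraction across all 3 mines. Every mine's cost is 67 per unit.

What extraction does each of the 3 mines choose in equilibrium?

A representative mine's profit is π_i = y_i(226 − 5Y) − 67y_i, with Y = y_i + Σ_{j≠i} y_j.
First-order condition: 159 − 10y_i − 5Σ_{j≠i} y_j = 0.
In a symmetric equilibrium every mine chooses the same y, so Σ_{j≠i} y_j = 2y. The condition becomes 159 − 20y = 0, giving y = 159/20 = 7.95.

7.95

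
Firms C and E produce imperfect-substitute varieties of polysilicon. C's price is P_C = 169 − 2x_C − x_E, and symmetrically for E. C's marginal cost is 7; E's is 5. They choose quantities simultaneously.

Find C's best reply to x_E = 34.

32

Firm C's profit: π = x_C(169 − 2x_C − x_E) − 7x_C.
∂π/∂x_C = 162 − 4x_C − x_E = 0 ⇒ x_C = 40.5 − 0.25x_E.
At x_E = 34: x_C = 40.5 − 0.25·34 = 32.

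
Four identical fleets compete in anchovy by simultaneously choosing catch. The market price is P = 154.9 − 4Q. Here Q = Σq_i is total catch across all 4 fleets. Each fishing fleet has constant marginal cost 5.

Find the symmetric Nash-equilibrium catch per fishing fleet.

7.495

A representative fishing fleet's profit is π_i = q_i(154.9 − 4Q) − 5q_i, with Q = q_i + Σ_{j≠i} q_j.
First-order condition: 149.9 − 8q_i − 4Σ_{j≠i} q_j = 0.
In a symmetric equilibrium every fishing fleet chooses the same q, so Σ_{j≠i} q_j = 3q. The condition becomes 149.9 − 20q = 0, giving q = 149.9/20 = 7.495.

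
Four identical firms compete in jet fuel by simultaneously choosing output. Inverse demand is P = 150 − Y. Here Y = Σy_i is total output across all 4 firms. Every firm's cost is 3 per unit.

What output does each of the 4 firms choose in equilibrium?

A representative firm's profit is π_i = y_i(150 − Y) − 3y_i, with Y = y_i + Σ_{j≠i} y_j.
First-order condition: 147 − 2y_i − Σ_{j≠i} y_j = 0.
In a symmetric equilibrium every firm chooses the same y, so Σ_{j≠i} y_j = 3y. The condition becomes 147 − 5y = 0, giving y = 147/5 = 29.4.

29.4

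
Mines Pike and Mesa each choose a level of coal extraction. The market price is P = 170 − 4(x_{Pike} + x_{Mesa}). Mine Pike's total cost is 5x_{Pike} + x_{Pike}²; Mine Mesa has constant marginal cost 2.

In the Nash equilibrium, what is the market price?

Mine Pike's profit: π = x_{Pike}(170 − 4(x_{Pike} + x_{Mesa})) − 5x_{Pike} − x_{Pike}².
∂π/∂x_{Pike} = 165 − 10x_{Pike} − 4x_{Mesa} = 0, so x_{Pike} = 16.5 − 0.4x_{Mesa}.
For Mesa: ∂π/∂x_{Mesa} = 168 − 8x_{Mesa} − 4x_{Pike} = 0 ⇒ x_{Mesa} = 21 − 0.5x_{Pike}.
Substituting the second reaction function into the first: x_{Pike} = 16.5 − 0.4(21 − 0.5x_{Pike}), which gives 0.8x_{Pike} = 8.1 ⇒ x_{Pike} = 10.125.
Then x_{Mesa} = 21 − 0.5·10.125 = 15.9375.
Equilibrium price: P = 170 − 4·26.0625 = 65.75.

65.75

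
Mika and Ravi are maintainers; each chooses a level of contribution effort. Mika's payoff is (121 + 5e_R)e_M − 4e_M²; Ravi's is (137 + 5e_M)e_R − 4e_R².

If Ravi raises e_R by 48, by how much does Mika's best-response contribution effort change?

Expanding Mika's payoff: 121e_M + 5e_Re_M − 4e_M².
∂π/∂e_M = 121 + 5e_R − 8e_M = 0, so e_M = 15.125 + 0.625e_R.
The reaction-function slope is 0.625, so a 48-unit rise in e_R moves e_M by 0.625 × 48 = 30. Mika's best response rises — the actions are strategic complements.

30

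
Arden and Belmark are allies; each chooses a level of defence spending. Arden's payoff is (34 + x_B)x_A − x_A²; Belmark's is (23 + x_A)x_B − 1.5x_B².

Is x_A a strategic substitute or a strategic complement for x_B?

Expanding Arden's payoff: 34x_A + x_Bx_A − x_A².
∂π/∂x_A = 34 + x_B − 2x_A = 0, so x_A = 17 + 0.5x_B.
The best-response slope dx_A/dx_B = 0.5 > 0: the reaction function is upward-sloping, so the choices are strategic complements.

strategic complements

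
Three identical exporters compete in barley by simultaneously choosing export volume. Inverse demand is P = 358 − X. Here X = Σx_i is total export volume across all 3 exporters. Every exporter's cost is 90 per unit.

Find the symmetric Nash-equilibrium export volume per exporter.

67

A representative exporter's profit is π_i = x_i(358 − X) − 90x_i, with X = x_i + Σ_{j≠i} x_j.
First-order condition: 268 − 2x_i − Σ_{j≠i} x_j = 0.
In a symmetric equilibrium every exporter chooses the same x, so Σ_{j≠i} x_j = 2x. The condition becomes 268 − 4x = 0, giving x = 268/4 = 67.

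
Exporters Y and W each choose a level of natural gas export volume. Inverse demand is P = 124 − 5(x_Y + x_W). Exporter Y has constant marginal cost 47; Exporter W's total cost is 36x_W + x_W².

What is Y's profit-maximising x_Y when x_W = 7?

4.2

Exporter Y's profit: π = x_Y(124 − 5(x_Y + x_W)) − 47x_Y.
∂π/∂x_Y = 77 − 10x_Y − 5x_W = 0, so x_Y = 7.7 − 0.5x_W.
At x_W = 7: x_Y = 7.7 − 0.5·7 = 4.2.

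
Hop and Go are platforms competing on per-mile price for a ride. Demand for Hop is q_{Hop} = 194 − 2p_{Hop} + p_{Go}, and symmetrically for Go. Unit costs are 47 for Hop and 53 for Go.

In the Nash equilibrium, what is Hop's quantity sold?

99.6

Hop's profit: π = (p_{Hop} − 47)(194 − 2p_{Hop} + p_{Go}).
∂π/∂p_{Hop} = 288 − 4p_{Hop} + p_{Go} = 0 ⇒ p_{Hop} = 72 + 0.25p_{Go}.
Similarly p_{Go} = 75 + 0.25p_{Hop}.
Plugging p_{Go} into Hop's best response: p_{Hop} = 72 + 0.25(75 + 0.25p_{Hop}) ⇒ 0.9375p_{Hop} = 90.75, so p_{Hop} = 96.8.
Then p_{Go} = 75 + 0.25·96.8 = 99.2.
q_{Hop} = 194 − 2·96.8 + 99.2 = 99.6.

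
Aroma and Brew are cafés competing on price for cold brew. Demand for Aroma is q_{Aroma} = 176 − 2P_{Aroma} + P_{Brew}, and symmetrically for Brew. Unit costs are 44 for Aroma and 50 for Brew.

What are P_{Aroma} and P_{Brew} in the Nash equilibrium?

88.8, 91.2

Aroma's profit: π = (P_{Aroma} − 44)(176 − 2P_{Aroma} + P_{Brew}).
∂π/∂P_{Aroma} = 264 − 4P_{Aroma} + P_{Brew} = 0 ⇒ P_{Aroma} = 66 + 0.25P_{Brew}.
Similarly P_{Brew} = 69 + 0.25P_{Aroma}.
Plugging P_{Brew} into Aroma's best response: P_{Aroma} = 66 + 0.25(69 + 0.25P_{Aroma}) ⇒ 0.9375P_{Aroma} = 83.25, so P_{Aroma} = 88.8.
Then P_{Brew} = 69 + 0.25·88.8 = 91.2.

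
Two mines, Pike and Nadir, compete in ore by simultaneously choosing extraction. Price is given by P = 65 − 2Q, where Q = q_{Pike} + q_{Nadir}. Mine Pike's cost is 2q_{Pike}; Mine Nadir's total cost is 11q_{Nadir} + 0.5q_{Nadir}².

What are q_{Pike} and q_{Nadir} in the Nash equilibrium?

12.9375, 5.625

Mine Pike's profit: π = q_{Pike}(65 − 2(q_{Pike} + q_{Nadir})) − 2q_{Pike}.
∂π/∂q_{Pike} = 63 − 4q_{Pike} − 2q_{Nadir} = 0, so q_{Pike} = 15.75 − 0.5q_{Nadir}.
For Nadir: ∂π/∂q_{Nadir} = 54 − 5q_{Nadir} − 2q_{Pike} = 0 ⇒ q_{Nadir} = 10.8 − 0.4q_{Pike}.
Plugging q_{Nadir} into Pike's best response: q_{Pike} = 15.75 − 0.5(10.8 − 0.4q_{Pike}) ⇒ 0.8q_{Pike} = 10.35, so q_{Pike} = 12.9375.
Then q_{Nadir} = 10.8 − 0.4·12.9375 = 5.625.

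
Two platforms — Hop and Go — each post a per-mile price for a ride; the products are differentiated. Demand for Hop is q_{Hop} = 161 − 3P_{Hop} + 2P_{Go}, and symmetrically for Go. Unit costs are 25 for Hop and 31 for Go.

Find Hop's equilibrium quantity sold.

Hop's profit: π = (P_{Hop} − 25)(161 − 3P_{Hop} + 2P_{Go}).
∂π/∂P_{Hop} = 236 − 6P_{Hop} + 2P_{Go} = 0 ⇒ P_{Hop} = 118/3 + (1/3)P_{Go}.
Similarly P_{Go} = 127/3 + (1/3)P_{Hop}.
Solving the two reaction functions simultaneously: (1 − (1/3)(1/3))P_{Hop} = 118/3 + (1/3)·(127/3), so (8/9)P_{Hop} = 481/9 and P_{Hop} = 60.125.
Then P_{Go} = 127/3 + (1/3)·60.125 = 62.375.
q_{Hop} = 161 − 3·60.125 + 2·62.375 = 105.375.

105.375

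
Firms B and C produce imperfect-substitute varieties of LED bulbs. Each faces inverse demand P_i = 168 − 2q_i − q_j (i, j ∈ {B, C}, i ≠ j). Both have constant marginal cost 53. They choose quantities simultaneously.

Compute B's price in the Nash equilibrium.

99

Firm B's profit: π = q_B(168 − 2q_B − q_C) − 53q_B.
∂π/∂q_B = 115 − 4q_B − q_C = 0 ⇒ q_B = 28.75 − 0.25q_C.
The game is symmetric, so in equilibrium q_C = q_B: the reaction function gives 1.25q_B = 28.75, hence q_B = 23.
P_B = 168 − 2·23 − 23 = 99.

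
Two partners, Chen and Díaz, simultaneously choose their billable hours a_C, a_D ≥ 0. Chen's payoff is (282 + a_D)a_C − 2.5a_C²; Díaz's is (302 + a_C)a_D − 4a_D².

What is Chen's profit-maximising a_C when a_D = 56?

67.6

Expanding Chen's payoff: 282a_C + a_Da_C − 2.5a_C².
∂π/∂a_C = 282 + a_D − 5a_C = 0, so a_C = 56.4 + 0.2a_D.
At a_D = 56: a_C = 56.4 + 0.2·56 = 67.6.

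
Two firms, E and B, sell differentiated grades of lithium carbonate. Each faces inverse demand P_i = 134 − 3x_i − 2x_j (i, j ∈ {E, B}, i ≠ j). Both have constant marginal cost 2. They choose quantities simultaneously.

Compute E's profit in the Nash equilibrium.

816.75

Firm E's profit: π = x_E(134 − 3x_E − 2x_B) − 2x_E.
∂π/∂x_E = 132 − 6x_E − 2x_B = 0 ⇒ x_E = 22 − (1/3)x_B.
Setting x_E = x_B in the reaction function: x_E = 22 − (1/3)x_E, so x_E = 22 / (4/3) = 16.5.
P_E = 134 − 3·16.5 − 2·16.5 = 51.5.
Profit = (51.5 − 2)·16.5 = 816.75.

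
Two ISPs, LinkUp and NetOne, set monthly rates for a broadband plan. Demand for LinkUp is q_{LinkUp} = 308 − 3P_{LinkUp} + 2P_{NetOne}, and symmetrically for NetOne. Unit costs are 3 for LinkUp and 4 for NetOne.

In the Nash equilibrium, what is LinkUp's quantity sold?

229.3125

LinkUp's profit: π = (P_{LinkUp} − 3)(308 − 3P_{LinkUp} + 2P_{NetOne}).
∂π/∂P_{LinkUp} = 317 − 6P_{LinkUp} + 2P_{NetOne} = 0 ⇒ P_{LinkUp} = 317/6 + (1/3)P_{NetOne}.
Similarly P_{NetOne} = 160/3 + (1/3)P_{LinkUp}.
Plugging P_{NetOne} into LinkUp's best response: P_{LinkUp} = 317/6 + (1/3)(160/3 + (1/3)P_{LinkUp}) ⇒ (8/9)P_{LinkUp} = 1271/18, so P_{LinkUp} = 79.4375.
Then P_{NetOne} = 160/3 + (1/3)·79.4375 = 79.8125.
q_{LinkUp} = 308 − 3·79.4375 + 2·79.8125 = 229.3125.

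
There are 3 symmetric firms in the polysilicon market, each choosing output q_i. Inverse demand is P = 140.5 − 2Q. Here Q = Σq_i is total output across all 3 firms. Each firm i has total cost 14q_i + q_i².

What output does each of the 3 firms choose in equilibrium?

12.65

A representative firm's profit is π_i = q_i(140.5 − 2Q) − 14q_i − q_i², with Q = q_i + Σ_{j≠i} q_j.
First-order condition: 126.5 − 6q_i − 2Σ_{j≠i} q_j = 0.
Imposing symmetry (q_j = q for all j) turns Σ_{j≠i} q_j into 2q, so 126.5 = 10q and q = 12.65.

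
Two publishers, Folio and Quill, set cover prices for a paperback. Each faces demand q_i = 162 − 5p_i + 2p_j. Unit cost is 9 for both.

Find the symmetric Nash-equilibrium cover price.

Folio's profit: π = (p_{Folio} − 9)(162 − 5p_{Folio} + 2p_{Quill}).
∂π/∂p_{Folio} = 207 − 10p_{Folio} + 2p_{Quill} = 0 ⇒ p_{Folio} = 20.7 + 0.2p_{Quill}.
Setting p_{Folio} = p_{Quill} in the reaction function: p_{Folio} = 20.7 + 0.2p_{Folio}, so p_{Folio} = 20.7 / 0.8 = 25.875.

25.875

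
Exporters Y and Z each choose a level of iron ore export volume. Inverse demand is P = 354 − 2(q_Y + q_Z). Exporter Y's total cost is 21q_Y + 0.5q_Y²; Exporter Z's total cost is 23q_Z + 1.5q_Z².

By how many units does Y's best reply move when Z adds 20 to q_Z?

Exporter Y's profit: π = q_Y(354 − 2(q_Y + q_Z)) − 21q_Y − 0.5q_Y².
∂π/∂q_Y = 333 − 5q_Y − 2q_Z = 0, so q_Y = 66.6 − 0.4q_Z.
The reaction-function slope is −0.4, so a 20-unit rise in q_Z moves q_Y by −0.4 × 20 = −8. Y's best response falls — the actions are strategic substitutes.

-8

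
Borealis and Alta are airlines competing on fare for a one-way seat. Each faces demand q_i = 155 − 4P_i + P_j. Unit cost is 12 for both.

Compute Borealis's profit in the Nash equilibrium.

1156

Borealis's profit: π = (P_{Borealis} − 12)(155 − 4P_{Borealis} + P_{Alta}).
∂π/∂P_{Borealis} = 203 − 8P_{Borealis} + P_{Alta} = 0 ⇒ P_{Borealis} = 25.375 + 0.125P_{Alta}.
By symmetry P_{Alta} = P_{Borealis}; substituting into the reaction function, 0.875P_{Borealis} = 25.375 and P_{Borealis} = 29.
q_{Borealis} = 155 − 4·29 + 29 = 68.
Profit = (29 − 12)·68 = 1156.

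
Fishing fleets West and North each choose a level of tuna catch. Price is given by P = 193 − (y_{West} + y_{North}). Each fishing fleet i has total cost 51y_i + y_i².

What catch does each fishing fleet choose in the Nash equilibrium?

Fishing fleet West's profit: π = y_{West}(193 − (y_{West} + y_{North})) − 51y_{West} − y_{West}².
∂π/∂y_{West} = 142 − 4y_{West} − y_{North} = 0, so y_{West} = 35.5 − 0.25y_{North}.
The game is symmetric, so in equilibrium y_{North} = y_{West}: the reaction function gives 1.25y_{West} = 35.5, hence y_{West} = 28.4.

28.4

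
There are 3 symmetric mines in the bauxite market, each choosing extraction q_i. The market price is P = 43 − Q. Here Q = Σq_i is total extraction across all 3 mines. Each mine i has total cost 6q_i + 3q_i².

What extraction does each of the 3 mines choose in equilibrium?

3.7

A representative mine's profit is π_i = q_i(43 − Q) − 6q_i − 3q_i², with Q = q_i + Σ_{j≠i} q_j.
First-order condition: 37 − 8q_i − Σ_{j≠i} q_j = 0.
Imposing symmetry (q_j = q for all j) turns Σ_{j≠i} q_j into 2q, so 37 = 10q and q = 3.7.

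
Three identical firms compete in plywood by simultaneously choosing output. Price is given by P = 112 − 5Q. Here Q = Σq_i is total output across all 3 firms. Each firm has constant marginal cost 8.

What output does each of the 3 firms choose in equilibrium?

A representative firm's profit is π_i = q_i(112 − 5Q) − 8q_i, with Q = q_i + Σ_{j≠i} q_j.
First-order condition: 104 − 10q_i − 5Σ_{j≠i} q_j = 0.
Imposing symmetry (q_j = q for all j) turns Σ_{j≠i} q_j into 2q, so 104 = 20q and q = 5.2.

5.2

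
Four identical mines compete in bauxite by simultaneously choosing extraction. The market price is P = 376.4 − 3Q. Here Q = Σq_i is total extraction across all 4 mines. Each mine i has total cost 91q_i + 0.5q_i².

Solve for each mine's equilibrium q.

A representative mine's profit is π_i = q_i(376.4 − 3Q) − 91q_i − 0.5q_i², with Q = q_i + Σ_{j≠i} q_j.
First-order condition: 285.4 − 7q_i − 3Σ_{j≠i} q_j = 0.
In a symmetric equilibrium every mine chooses the same q, so Σ_{j≠i} q_j = 3q. The condition becomes 285.4 − 16q = 0, giving q = 285.4/16 = 17.8375.

17.8375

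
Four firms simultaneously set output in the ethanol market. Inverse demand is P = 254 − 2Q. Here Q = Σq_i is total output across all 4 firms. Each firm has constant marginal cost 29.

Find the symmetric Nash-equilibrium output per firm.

A representative firm's profit is π_i = q_i(254 − 2Q) − 29q_i, with Q = q_i + Σ_{j≠i} q_j.
First-order condition: 225 − 4q_i − 2Σ_{j≠i} q_j = 0.
Imposing symmetry (q_j = q for all j) turns Σ_{j≠i} q_j into 3q, so 225 = 10q and q = 22.5.

22.5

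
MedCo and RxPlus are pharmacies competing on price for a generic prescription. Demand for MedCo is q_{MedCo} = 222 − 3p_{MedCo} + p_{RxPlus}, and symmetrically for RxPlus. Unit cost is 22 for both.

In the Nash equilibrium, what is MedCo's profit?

MedCo's profit: π = (p_{MedCo} − 22)(222 − 3p_{MedCo} + p_{RxPlus}).
∂π/∂p_{MedCo} = 288 − 6p_{MedCo} + p_{RxPlus} = 0 ⇒ p_{MedCo} = 48 + (1/6)p_{RxPlus}.
The game is symmetric, so in equilibrium p_{RxPlus} = p_{MedCo}: the reaction function gives (5/6)p_{MedCo} = 48, hence p_{MedCo} = 57.6.
q_{MedCo} = 222 − 3·57.6 + 57.6 = 106.8.
Profit = (57.6 − 22)·106.8 = 3802.08.

3802.08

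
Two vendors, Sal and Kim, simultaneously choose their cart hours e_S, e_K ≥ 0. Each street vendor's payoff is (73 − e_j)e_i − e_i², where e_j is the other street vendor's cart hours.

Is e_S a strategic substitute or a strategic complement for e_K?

Sal's payoff is (73 − e_K)e_S − e_S².
∂π/∂e_S = 73 − e_K − 2e_S = 0, so e_S = 36.5 − 0.5e_K.
The best-response slope de_S/de_K = −0.5 < 0: the reaction function is downward-sloping, so the choices are strategic substitutes.

strategic substitutes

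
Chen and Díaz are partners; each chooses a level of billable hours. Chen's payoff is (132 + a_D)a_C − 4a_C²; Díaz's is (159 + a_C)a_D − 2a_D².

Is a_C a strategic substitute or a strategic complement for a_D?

Expanding Chen's payoff: 132a_C + a_Da_C − 4a_C².
∂π/∂a_C = 132 + a_D − 8a_C = 0, so a_C = 16.5 + 0.125a_D.
The best-response slope da_C/da_D = 0.125 > 0: the reaction function is upward-sloping, so the choices are strategic complements.

strategic complements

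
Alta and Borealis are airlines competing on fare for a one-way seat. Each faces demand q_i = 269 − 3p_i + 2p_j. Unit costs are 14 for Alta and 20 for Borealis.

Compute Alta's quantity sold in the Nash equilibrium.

194.625

Alta's profit: π = (p_{Alta} − 14)(269 − 3p_{Alta} + 2p_{Borealis}).
∂π/∂p_{Alta} = 311 − 6p_{Alta} + 2p_{Borealis} = 0 ⇒ p_{Alta} = 311/6 + (1/3)p_{Borealis}.
Similarly p_{Borealis} = 329/6 + (1/3)p_{Alta}.
Plugging p_{Borealis} into Alta's best response: p_{Alta} = 311/6 + (1/3)(329/6 + (1/3)p_{Alta}) ⇒ (8/9)p_{Alta} = 631/9, so p_{Alta} = 78.875.
Then p_{Borealis} = 329/6 + (1/3)·78.875 = 81.125.
q_{Alta} = 269 − 3·78.875 + 2·81.125 = 194.625.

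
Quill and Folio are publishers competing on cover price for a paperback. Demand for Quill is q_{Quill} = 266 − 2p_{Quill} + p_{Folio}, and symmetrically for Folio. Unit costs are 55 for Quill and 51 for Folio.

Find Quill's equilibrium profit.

9744.08

Quill's profit: π = (p_{Quill} − 55)(266 − 2p_{Quill} + p_{Folio}).
∂π/∂p_{Quill} = 376 − 4p_{Quill} + p_{Folio} = 0 ⇒ p_{Quill} = 94 + 0.25p_{Folio}.
Similarly p_{Folio} = 92 + 0.25p_{Quill}.
Substituting the second reaction function into the first: p_{Quill} = 94 + 0.25(92 + 0.25p_{Quill}), which gives 0.9375p_{Quill} = 117 ⇒ p_{Quill} = 124.8.
Then p_{Folio} = 92 + 0.25·124.8 = 123.2.
q_{Quill} = 266 − 2·124.8 + 123.2 = 139.6.
Profit = (124.8 − 55)·139.6 = 9744.08.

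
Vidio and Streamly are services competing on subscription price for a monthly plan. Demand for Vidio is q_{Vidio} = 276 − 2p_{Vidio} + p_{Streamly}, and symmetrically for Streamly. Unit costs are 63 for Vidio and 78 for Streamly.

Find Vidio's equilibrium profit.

10658

Vidio's profit: π = (p_{Vidio} − 63)(276 − 2p_{Vidio} + p_{Streamly}).
∂π/∂p_{Vidio} = 402 − 4p_{Vidio} + p_{Streamly} = 0 ⇒ p_{Vidio} = 100.5 + 0.25p_{Streamly}.
Similarly p_{Streamly} = 108 + 0.25p_{Vidio}.
Substituting the second reaction function into the first: p_{Vidio} = 100.5 + 0.25(108 + 0.25p_{Vidio}), which gives 0.9375p_{Vidio} = 127.5 ⇒ p_{Vidio} = 136.
Then p_{Streamly} = 108 + 0.25·136 = 142.
q_{Vidio} = 276 − 2·136 + 142 = 146.
Profit = (136 − 63)·146 = 10658.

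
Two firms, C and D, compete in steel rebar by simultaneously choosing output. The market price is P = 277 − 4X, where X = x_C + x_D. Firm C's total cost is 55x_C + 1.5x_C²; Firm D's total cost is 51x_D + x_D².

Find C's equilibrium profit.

Firm C's profit: π = x_C(277 − 4(x_C + x_D)) − 55x_C − 1.5x_C².
∂π/∂x_C = 222 − 11x_C − 4x_D = 0, so x_C = 222/11 − (4/11)x_D.
For D: ∂π/∂x_D = 226 − 10x_D − 4x_C = 0 ⇒ x_D = 22.6 − 0.4x_C.
Solving the two reaction functions simultaneously: (1 − (−4/11)(−0.4))x_C = 222/11 − (4/11)·22.6, so (47/55)x_C = 658/55 and x_C = 14.
Then x_D = 22.6 − 0.4·14 = 17.
Price P = 277 − 4·31 = 153.
C's profit: (153 − 55)·14 − 1.5(14)² = 1078.

1078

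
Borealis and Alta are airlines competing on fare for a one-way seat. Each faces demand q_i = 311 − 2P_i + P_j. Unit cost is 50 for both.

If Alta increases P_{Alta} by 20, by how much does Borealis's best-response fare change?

Borealis's profit: π = (P_{Borealis} − 50)(311 − 2P_{Borealis} + P_{Alta}).
∂π/∂P_{Borealis} = 411 − 4P_{Borealis} + P_{Alta} = 0 ⇒ P_{Borealis} = 102.75 + 0.25P_{Alta}.
The reaction-function slope is 0.25, so a 20-unit rise in P_{Alta} moves P_{Borealis} by 0.25 × 20 = 5. Borealis's best response rises — the actions are strategic complements.

5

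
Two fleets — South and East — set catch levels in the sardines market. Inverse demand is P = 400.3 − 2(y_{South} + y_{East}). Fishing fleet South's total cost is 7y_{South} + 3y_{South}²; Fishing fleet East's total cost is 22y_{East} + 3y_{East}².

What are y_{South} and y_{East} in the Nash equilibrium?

Fishing fleet South's profit: π = y_{South}(400.3 − 2(y_{South} + y_{East})) − 7y_{South} − 3y_{South}².
∂π/∂y_{South} = 393.3 − 10y_{South} − 2y_{East} = 0, so y_{South} = 39.33 − 0.2y_{East}.
By the same steps for East: y_{East} = 37.83 − 0.2y_{South}.
Plugging y_{East} into South's best response: y_{South} = 39.33 − 0.2(37.83 − 0.2y_{South}) ⇒ 0.96y_{South} = 31.764, so y_{South} = 33.0875.
Then y_{East} = 37.83 − 0.2·33.0875 = 31.2125.

33.0875, 31.2125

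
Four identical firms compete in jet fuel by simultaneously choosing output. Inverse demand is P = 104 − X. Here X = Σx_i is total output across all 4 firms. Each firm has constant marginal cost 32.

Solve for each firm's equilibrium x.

14.4

A representative firm's profit is π_i = x_i(104 − X) − 32x_i, with X = x_i + Σ_{j≠i} x_j.
First-order condition: 72 − 2x_i − Σ_{j≠i} x_j = 0.
With identical firms, set every x_j = x: then 72 − 2x − 3x = 0, i.e. x = 72/5 = 14.4.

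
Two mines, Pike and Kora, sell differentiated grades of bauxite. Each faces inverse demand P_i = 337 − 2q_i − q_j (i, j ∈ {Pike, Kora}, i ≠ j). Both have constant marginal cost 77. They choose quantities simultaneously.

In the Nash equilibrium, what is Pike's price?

Mine Pike's profit: π = q_{Pike}(337 − 2q_{Pike} − q_{Kora}) − 77q_{Pike}.
∂π/∂q_{Pike} = 260 − 4q_{Pike} − q_{Kora} = 0 ⇒ q_{Pike} = 65 − 0.25q_{Kora}.
The game is symmetric, so in equilibrium q_{Kora} = q_{Pike}: the reaction function gives 1.25q_{Pike} = 65, hence q_{Pike} = 52.
P_{Pike} = 337 − 2·52 − 52 = 181.

181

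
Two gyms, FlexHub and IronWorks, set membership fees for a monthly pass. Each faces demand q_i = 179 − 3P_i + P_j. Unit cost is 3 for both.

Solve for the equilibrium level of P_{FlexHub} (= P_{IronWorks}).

FlexHub's profit: π = (P_{FlexHub} − 3)(179 − 3P_{FlexHub} + P_{IronWorks}).
∂π/∂P_{FlexHub} = 188 − 6P_{FlexHub} + P_{IronWorks} = 0 ⇒ P_{FlexHub} = 94/3 + (1/6)P_{IronWorks}.
By symmetry P_{IronWorks} = P_{FlexHub}; substituting into the reaction function, (5/6)P_{FlexHub} = 94/3 and P_{FlexHub} = 37.6.

37.6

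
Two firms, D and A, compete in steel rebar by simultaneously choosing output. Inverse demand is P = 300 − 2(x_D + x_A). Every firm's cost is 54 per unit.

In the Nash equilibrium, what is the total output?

82

Firm D's profit: π = x_D(300 − 2(x_D + x_A)) − 54x_D.
∂π/∂x_D = 246 − 4x_D − 2x_A = 0, so x_D = 61.5 − 0.5x_A.
The game is symmetric, so in equilibrium x_A = x_D: the reaction function gives 1.5x_D = 61.5, hence x_D = 41.
Total output: 41 + 41 = 82.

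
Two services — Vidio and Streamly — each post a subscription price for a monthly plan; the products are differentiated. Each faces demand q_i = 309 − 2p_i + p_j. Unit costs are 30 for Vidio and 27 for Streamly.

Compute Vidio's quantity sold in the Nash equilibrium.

185.2

Vidio's profit: π = (p_{Vidio} − 30)(309 − 2p_{Vidio} + p_{Streamly}).
∂π/∂p_{Vidio} = 369 − 4p_{Vidio} + p_{Streamly} = 0 ⇒ p_{Vidio} = 92.25 + 0.25p_{Streamly}.
Similarly p_{Streamly} = 90.75 + 0.25p_{Vidio}.
Plugging p_{Streamly} into Vidio's best response: p_{Vidio} = 92.25 + 0.25(90.75 + 0.25p_{Vidio}) ⇒ 0.9375p_{Vidio} = 114.9375, so p_{Vidio} = 122.6.
Then p_{Streamly} = 90.75 + 0.25·122.6 = 121.4.
q_{Vidio} = 309 − 2·122.6 + 121.4 = 185.2.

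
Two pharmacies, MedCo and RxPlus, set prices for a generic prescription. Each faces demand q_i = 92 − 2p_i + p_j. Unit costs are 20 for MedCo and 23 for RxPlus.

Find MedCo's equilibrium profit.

1190.72

MedCo's profit: π = (p_{MedCo} − 20)(92 − 2p_{MedCo} + p_{RxPlus}).
∂π/∂p_{MedCo} = 132 − 4p_{MedCo} + p_{RxPlus} = 0 ⇒ p_{MedCo} = 33 + 0.25p_{RxPlus}.
Similarly p_{RxPlus} = 34.5 + 0.25p_{MedCo}.
Solving the two reaction functions simultaneously: (1 − (0.25)(0.25))p_{MedCo} = 33 + 0.25·34.5, so 0.9375p_{MedCo} = 41.625 and p_{MedCo} = 44.4.
Then p_{RxPlus} = 34.5 + 0.25·44.4 = 45.6.
q_{MedCo} = 92 − 2·44.4 + 45.6 = 48.8.
Profit = (44.4 − 20)·48.8 = 1190.72.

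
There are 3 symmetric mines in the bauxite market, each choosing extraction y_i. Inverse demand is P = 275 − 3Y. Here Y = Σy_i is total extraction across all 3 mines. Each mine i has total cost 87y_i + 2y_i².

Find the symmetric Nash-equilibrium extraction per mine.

A representative mine's profit is π_i = y_i(275 − 3Y) − 87y_i − 2y_i², with Y = y_i + Σ_{j≠i} y_j.
First-order condition: 188 − 10y_i − 3Σ_{j≠i} y_j = 0.
With identical mines, set every y_j = y: then 188 − 10y − 6y = 0, i.e. y = 188/16 = 11.75.

11.75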